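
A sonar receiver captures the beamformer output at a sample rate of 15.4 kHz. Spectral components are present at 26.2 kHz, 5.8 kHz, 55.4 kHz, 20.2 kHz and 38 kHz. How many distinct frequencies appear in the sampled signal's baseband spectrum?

fs/2 = 7.7 kHz.
26.2 kHz mod fs = 10.8 kHz.
10.8 kHz > fs/2 = 7.7 kHz, folds to fs − 10.8 kHz = 4.6 kHz.
5.8 kHz ≤ fs/2 = 7.7 kHz, passes unchanged.
55.4 kHz mod fs = 9.2 kHz.
9.2 kHz > fs/2 = 7.7 kHz, folds to fs − 9.2 kHz = 6.2 kHz.
20.2 kHz mod fs = 4.8 kHz.
4.8 kHz ≤ fs/2 = 7.7 kHz, appears at 4.8 kHz.
38 kHz mod fs = 7.2 kHz.
7.2 kHz ≤ fs/2 = 7.7 kHz, appears at 7.2 kHz.
Distinct values: {4.6 kHz, 4.8 kHz, 5.8 kHz, 6.2 kHz, 7.2 kHz} → 5.

5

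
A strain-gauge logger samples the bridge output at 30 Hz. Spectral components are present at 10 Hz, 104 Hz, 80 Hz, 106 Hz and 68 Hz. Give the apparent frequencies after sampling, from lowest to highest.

fs/2 = 15 Hz.
10 Hz ≤ fs/2 = 15 Hz, passes unchanged.
104 Hz mod fs = 14 Hz.
14 Hz ≤ fs/2 = 15 Hz, appears at 14 Hz.
80 Hz mod fs = 20 Hz.
20 Hz > fs/2 = 15 Hz, folds to fs − 20 Hz = 10 Hz.
106 Hz mod fs = 16 Hz.
16 Hz > fs/2 = 15 Hz, folds to fs − 16 Hz = 14 Hz.
68 Hz mod fs = 8 Hz.
8 Hz ≤ fs/2 = 15 Hz, appears at 8 Hz.
Distinct values: {8 Hz, 10 Hz, 14 Hz}.

8 Hz, 10 Hz, 14 Hz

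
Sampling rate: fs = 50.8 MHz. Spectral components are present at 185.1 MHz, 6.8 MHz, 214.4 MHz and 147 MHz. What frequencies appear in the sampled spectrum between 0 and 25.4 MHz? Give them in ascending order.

5.4 MHz, 6.8 MHz, 11.2 MHz, 18.1 MHz

fs/2 = 25.4 MHz.
185.1 MHz mod fs = 32.7 MHz.
32.7 MHz > fs/2 = 25.4 MHz, folds to fs − 32.7 MHz = 18.1 MHz.
6.8 MHz ≤ fs/2 = 25.4 MHz, passes unchanged.
214.4 MHz mod fs = 11.2 MHz.
11.2 MHz ≤ fs/2 = 25.4 MHz, appears at 11.2 MHz.
147 MHz mod fs = 45.4 MHz.
45.4 MHz > fs/2 = 25.4 MHz, folds to fs − 45.4 MHz = 5.4 MHz.
Distinct values: {5.4 MHz, 6.8 MHz, 11.2 MHz, 18.1 MHz}.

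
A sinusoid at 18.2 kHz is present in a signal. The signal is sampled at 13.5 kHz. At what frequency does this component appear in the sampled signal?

4.7 kHz

18.2 kHz mod fs = 4.7 kHz.
4.7 kHz ≤ fs/2 = 6.75 kHz, appears at 4.7 kHz.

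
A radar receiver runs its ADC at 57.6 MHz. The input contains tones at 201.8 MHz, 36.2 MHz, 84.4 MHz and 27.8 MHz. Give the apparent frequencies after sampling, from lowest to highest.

21.4 MHz, 26.8 MHz, 27.8 MHz, 28.6 MHz

fs/2 = 28.8 MHz.
201.8 MHz mod fs = 29 MHz.
29 MHz > fs/2 = 28.8 MHz, folds to fs − 29 MHz = 28.6 MHz.
36.2 MHz > fs/2 = 28.8 MHz, folds to fs − 36.2 MHz = 21.4 MHz.
84.4 MHz mod fs = 26.8 MHz.
26.8 MHz ≤ fs/2 = 28.8 MHz, appears at 26.8 MHz.
27.8 MHz ≤ fs/2 = 28.8 MHz, passes unchanged.
Distinct values: {21.4 MHz, 26.8 MHz, 27.8 MHz, 28.6 MHz}.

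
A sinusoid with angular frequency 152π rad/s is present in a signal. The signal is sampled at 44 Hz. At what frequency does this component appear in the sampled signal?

ω = 152π rad/s → f = ω/(2π) = 76 Hz.
76 Hz mod fs = 32 Hz.
32 Hz > fs/2 = 22 Hz, folds to fs − 32 Hz = 12 Hz.

12 Hz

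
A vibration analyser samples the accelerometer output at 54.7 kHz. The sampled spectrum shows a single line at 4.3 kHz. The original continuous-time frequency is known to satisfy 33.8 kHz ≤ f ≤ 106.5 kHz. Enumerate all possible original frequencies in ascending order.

50.4 kHz, 59 kHz, 105.1 kHz

Frequencies that alias to 4.3 kHz are k·fs ± 4.3 kHz for integer k ≥ 0.
k=0: 4.3 kHz.
k=1: 50.4 kHz, 59 kHz.
k=2: 105.1 kHz, 113.7 kHz.
k=3: 159.8 kHz, 168.4 kHz.
Within [33.8 kHz, 106.5 kHz]: 50.4 kHz, 59 kHz, 105.1 kHz.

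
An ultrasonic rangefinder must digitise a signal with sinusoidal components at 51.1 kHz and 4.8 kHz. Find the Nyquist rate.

Highest-frequency component: 51.1 kHz.
Nyquist rate = 2 × 51.1 kHz = 102.2 kHz.

102.2 kHz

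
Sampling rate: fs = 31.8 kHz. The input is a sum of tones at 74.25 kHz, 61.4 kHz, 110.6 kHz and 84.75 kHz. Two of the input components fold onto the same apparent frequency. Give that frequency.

10.65 kHz

fs/2 = 15.9 kHz.
74.25 kHz mod fs = 10.65 kHz.
10.65 kHz ≤ fs/2 = 15.9 kHz, appears at 10.65 kHz.
61.4 kHz mod fs = 29.6 kHz.
29.6 kHz > fs/2 = 15.9 kHz, folds to fs − 29.6 kHz = 2.2 kHz.
110.6 kHz mod fs = 15.2 kHz.
15.2 kHz ≤ fs/2 = 15.9 kHz, appears at 15.2 kHz.
84.75 kHz mod fs = 21.15 kHz.
21.15 kHz > fs/2 = 15.9 kHz, folds to fs − 21.15 kHz = 10.65 kHz.
74.25 kHz and 84.75 kHz both map to 10.65 kHz.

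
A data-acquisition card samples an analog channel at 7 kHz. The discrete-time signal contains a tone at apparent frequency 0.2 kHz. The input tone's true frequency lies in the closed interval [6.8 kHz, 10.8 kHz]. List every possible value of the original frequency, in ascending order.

Frequencies that alias to 0.2 kHz are k·fs ± 0.2 kHz for integer k ≥ 0.
k=0: 0.2 kHz.
k=1: 6.8 kHz, 7.2 kHz.
k=2: 13.8 kHz, 14.2 kHz.
Within [6.8 kHz, 10.8 kHz]: 6.8 kHz, 7.2 kHz.

6.8 kHz, 7.2 kHz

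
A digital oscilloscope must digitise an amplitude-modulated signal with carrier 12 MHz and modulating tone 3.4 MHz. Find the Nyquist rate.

30.8 MHz

AM sidebands sit at fc ± fm = 8.6 MHz and 15.4 MHz.
Highest-frequency component: 15.4 MHz.
Nyquist rate = 2 × 15.4 MHz = 30.8 MHz.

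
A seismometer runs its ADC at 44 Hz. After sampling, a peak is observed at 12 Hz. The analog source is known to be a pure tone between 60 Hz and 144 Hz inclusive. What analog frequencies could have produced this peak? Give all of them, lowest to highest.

76 Hz, 100 Hz, 120 Hz, 144 Hz

Frequencies that alias to 12 Hz are k·fs ± 12 Hz for integer k ≥ 0.
k=0: 12 Hz.
k=1: 32 Hz, 56 Hz.
k=2: 76 Hz, 100 Hz.
k=3: 120 Hz, 144 Hz.
k=4: 164 Hz, 188 Hz.
Within [60 Hz, 144 Hz]: 76 Hz, 100 Hz, 120 Hz, 144 Hz.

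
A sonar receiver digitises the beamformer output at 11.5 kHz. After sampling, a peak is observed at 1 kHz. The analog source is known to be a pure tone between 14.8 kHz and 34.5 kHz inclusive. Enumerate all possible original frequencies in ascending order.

Frequencies that alias to 1 kHz are k·fs ± 1 kHz for integer k ≥ 0.
k=0: 1 kHz.
k=1: 10.5 kHz, 12.5 kHz.
k=2: 22 kHz, 24 kHz.
k=3: 33.5 kHz, 35.5 kHz.
k=4: 45 kHz, 47 kHz.
Within [14.8 kHz, 34.5 kHz]: 22 kHz, 24 kHz, 33.5 kHz.

22 kHz, 24 kHz, 33.5 kHz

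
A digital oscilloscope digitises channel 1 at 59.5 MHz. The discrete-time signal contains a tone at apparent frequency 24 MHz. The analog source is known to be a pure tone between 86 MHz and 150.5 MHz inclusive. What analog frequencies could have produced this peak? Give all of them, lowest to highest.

95 MHz, 143 MHz

Frequencies that alias to 24 MHz are k·fs ± 24 MHz for integer k ≥ 0.
k=0: 24 MHz.
k=1: 35.5 MHz, 83.5 MHz.
k=2: 95 MHz, 143 MHz.
k=3: 154.5 MHz, 202.5 MHz.
Within [86 MHz, 150.5 MHz]: 95 MHz, 143 MHz.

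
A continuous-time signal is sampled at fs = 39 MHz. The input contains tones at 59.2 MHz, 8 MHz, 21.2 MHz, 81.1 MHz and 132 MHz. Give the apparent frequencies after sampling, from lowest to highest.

fs/2 = 19.5 MHz.
59.2 MHz mod fs = 20.2 MHz.
20.2 MHz > fs/2 = 19.5 MHz, folds to fs − 20.2 MHz = 18.8 MHz.
8 MHz ≤ fs/2 = 19.5 MHz, passes unchanged.
21.2 MHz > fs/2 = 19.5 MHz, folds to fs − 21.2 MHz = 17.8 MHz.
81.1 MHz mod fs = 3.1 MHz.
3.1 MHz ≤ fs/2 = 19.5 MHz, appears at 3.1 MHz.
132 MHz mod fs = 15 MHz.
15 MHz ≤ fs/2 = 19.5 MHz, appears at 15 MHz.
Distinct values: {3.1 MHz, 8 MHz, 15 MHz, 17.8 MHz, 18.8 MHz}.

3.1 MHz, 8 MHz, 15 MHz, 17.8 MHz, 18.8 MHz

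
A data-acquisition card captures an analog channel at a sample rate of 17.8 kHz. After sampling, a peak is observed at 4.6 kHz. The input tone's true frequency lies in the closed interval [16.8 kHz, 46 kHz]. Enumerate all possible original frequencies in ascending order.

Frequencies that alias to 4.6 kHz are k·fs ± 4.6 kHz for integer k ≥ 0.
k=0: 4.6 kHz.
k=1: 13.2 kHz, 22.4 kHz.
k=2: 31 kHz, 40.2 kHz.
k=3: 48.8 kHz, 58 kHz.
Within [16.8 kHz, 46 kHz]: 22.4 kHz, 31 kHz, 40.2 kHz.

22.4 kHz, 31 kHz, 40.2 kHz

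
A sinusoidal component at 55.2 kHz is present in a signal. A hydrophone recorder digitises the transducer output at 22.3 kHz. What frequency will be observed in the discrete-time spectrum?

10.6 kHz

55.2 kHz mod fs = 10.6 kHz.
10.6 kHz ≤ fs/2 = 11.15 kHz, appears at 10.6 kHz.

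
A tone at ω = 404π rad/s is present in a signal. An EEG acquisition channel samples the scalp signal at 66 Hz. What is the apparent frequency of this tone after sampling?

ω = 404π rad/s → f = ω/(2π) = 202 Hz.
202 Hz mod fs = 4 Hz.
4 Hz ≤ fs/2 = 33 Hz, appears at 4 Hz.

4 Hz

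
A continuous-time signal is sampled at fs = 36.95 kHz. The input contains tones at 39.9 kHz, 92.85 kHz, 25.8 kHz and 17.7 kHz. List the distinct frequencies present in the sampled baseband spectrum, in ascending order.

2.95 kHz, 11.15 kHz, 17.7 kHz, 18 kHz

fs/2 = 18.475 kHz.
39.9 kHz mod fs = 2.95 kHz.
2.95 kHz ≤ fs/2 = 18.475 kHz, appears at 2.95 kHz.
92.85 kHz mod fs = 18.95 kHz.
18.95 kHz > fs/2 = 18.475 kHz, folds to fs − 18.95 kHz = 18 kHz.
25.8 kHz > fs/2 = 18.475 kHz, folds to fs − 25.8 kHz = 11.15 kHz.
17.7 kHz ≤ fs/2 = 18.475 kHz, passes unchanged.
Distinct values: {2.95 kHz, 11.15 kHz, 17.7 kHz, 18 kHz}.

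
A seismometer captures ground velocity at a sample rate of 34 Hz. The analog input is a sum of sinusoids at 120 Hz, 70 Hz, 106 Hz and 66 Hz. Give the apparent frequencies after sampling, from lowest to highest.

2 Hz, 4 Hz, 16 Hz

fs/2 = 17 Hz.
120 Hz mod fs = 18 Hz.
18 Hz > fs/2 = 17 Hz, folds to fs − 18 Hz = 16 Hz.
70 Hz mod fs = 2 Hz.
2 Hz ≤ fs/2 = 17 Hz, appears at 2 Hz.
106 Hz mod fs = 4 Hz.
4 Hz ≤ fs/2 = 17 Hz, appears at 4 Hz.
66 Hz mod fs = 32 Hz.
32 Hz > fs/2 = 17 Hz, folds to fs − 32 Hz = 2 Hz.
Distinct values: {2 Hz, 4 Hz, 16 Hz}.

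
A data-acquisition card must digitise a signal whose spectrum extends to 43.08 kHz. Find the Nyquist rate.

86.16 kHz

Nyquist rate = 2 × 43.08 kHz = 86.16 kHz.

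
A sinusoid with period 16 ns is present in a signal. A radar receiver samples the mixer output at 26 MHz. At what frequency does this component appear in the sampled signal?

10.5 MHz

T = 16 ns → f = 1/T = 62.5 MHz.
62.5 MHz mod fs = 10.5 MHz.
10.5 MHz ≤ fs/2 = 13 MHz, appears at 10.5 MHz.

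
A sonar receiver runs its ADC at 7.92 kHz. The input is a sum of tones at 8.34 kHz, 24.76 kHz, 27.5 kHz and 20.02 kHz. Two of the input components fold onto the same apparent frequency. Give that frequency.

3.74 kHz

fs/2 = 3.96 kHz.
8.34 kHz mod fs = 0.42 kHz.
0.42 kHz ≤ fs/2 = 3.96 kHz, appears at 0.42 kHz.
24.76 kHz mod fs = 1 kHz.
1 kHz ≤ fs/2 = 3.96 kHz, appears at 1 kHz.
27.5 kHz mod fs = 3.74 kHz.
3.74 kHz ≤ fs/2 = 3.96 kHz, appears at 3.74 kHz.
20.02 kHz mod fs = 4.18 kHz.
4.18 kHz > fs/2 = 3.96 kHz, folds to fs − 4.18 kHz = 3.74 kHz.
20.02 kHz and 27.5 kHz both map to 3.74 kHz.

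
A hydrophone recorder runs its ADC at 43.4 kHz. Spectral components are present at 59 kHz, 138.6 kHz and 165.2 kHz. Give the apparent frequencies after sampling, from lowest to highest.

fs/2 = 21.7 kHz.
59 kHz mod fs = 15.6 kHz.
15.6 kHz ≤ fs/2 = 21.7 kHz, appears at 15.6 kHz.
138.6 kHz mod fs = 8.4 kHz.
8.4 kHz ≤ fs/2 = 21.7 kHz, appears at 8.4 kHz.
165.2 kHz mod fs = 35 kHz.
35 kHz > fs/2 = 21.7 kHz, folds to fs − 35 kHz = 8.4 kHz.
Distinct values: {8.4 kHz, 15.6 kHz}.

8.4 kHz, 15.6 kHz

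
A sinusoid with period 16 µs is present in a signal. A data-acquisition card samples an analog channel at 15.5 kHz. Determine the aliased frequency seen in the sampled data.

T = 16 µs → f = 1/T = 62.5 kHz.
62.5 kHz mod fs = 0.5 kHz.
0.5 kHz ≤ fs/2 = 7.75 kHz, appears at 0.5 kHz.

0.5 kHz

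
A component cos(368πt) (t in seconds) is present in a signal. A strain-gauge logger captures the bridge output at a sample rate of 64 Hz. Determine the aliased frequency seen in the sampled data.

8 Hz

ω = 368π rad/s → f = ω/(2π) = 184 Hz.
184 Hz mod fs = 56 Hz.
56 Hz > fs/2 = 32 Hz, folds to fs − 56 Hz = 8 Hz.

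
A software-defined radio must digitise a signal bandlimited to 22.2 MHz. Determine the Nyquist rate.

44.4 MHz

Nyquist rate = 2 × 22.2 MHz = 44.4 MHz.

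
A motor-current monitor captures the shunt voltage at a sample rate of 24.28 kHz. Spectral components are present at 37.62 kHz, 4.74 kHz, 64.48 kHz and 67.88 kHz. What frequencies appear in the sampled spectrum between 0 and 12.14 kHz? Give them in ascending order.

fs/2 = 12.14 kHz.
37.62 kHz mod fs = 13.34 kHz.
13.34 kHz > fs/2 = 12.14 kHz, folds to fs − 13.34 kHz = 10.94 kHz.
4.74 kHz ≤ fs/2 = 12.14 kHz, passes unchanged.
64.48 kHz mod fs = 15.92 kHz.
15.92 kHz > fs/2 = 12.14 kHz, folds to fs − 15.92 kHz = 8.36 kHz.
67.88 kHz mod fs = 19.32 kHz.
19.32 kHz > fs/2 = 12.14 kHz, folds to fs − 19.32 kHz = 4.96 kHz.
Distinct values: {4.74 kHz, 4.96 kHz, 8.36 kHz, 10.94 kHz}.

4.74 kHz, 4.96 kHz, 8.36 kHz, 10.94 kHz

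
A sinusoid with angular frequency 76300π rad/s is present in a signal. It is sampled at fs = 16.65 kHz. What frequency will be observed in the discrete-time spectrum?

4.85 kHz

ω = 76300π rad/s → f = ω/(2π) = 38150 Hz = 38.15 kHz.
38.15 kHz mod fs = 4.85 kHz.
4.85 kHz ≤ fs/2 = 8.325 kHz, appears at 4.85 kHz.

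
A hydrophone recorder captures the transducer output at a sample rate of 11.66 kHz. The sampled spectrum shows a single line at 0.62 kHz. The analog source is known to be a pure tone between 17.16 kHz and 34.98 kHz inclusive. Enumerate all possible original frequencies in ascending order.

Frequencies that alias to 0.62 kHz are k·fs ± 0.62 kHz for integer k ≥ 0.
k=0: 0.62 kHz.
k=1: 11.04 kHz, 12.28 kHz.
k=2: 22.7 kHz, 23.94 kHz.
k=3: 34.36 kHz, 35.6 kHz.
k=4: 46.02 kHz, 47.26 kHz.
Within [17.16 kHz, 34.98 kHz]: 22.7 kHz, 23.94 kHz, 34.36 kHz.

22.7 kHz, 23.94 kHz, 34.36 kHz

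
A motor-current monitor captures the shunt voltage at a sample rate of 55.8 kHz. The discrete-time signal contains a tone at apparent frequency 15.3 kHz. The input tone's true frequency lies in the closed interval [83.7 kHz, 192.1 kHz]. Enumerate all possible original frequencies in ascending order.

96.3 kHz, 126.9 kHz, 152.1 kHz, 182.7 kHz

Frequencies that alias to 15.3 kHz are k·fs ± 15.3 kHz for integer k ≥ 0.
k=0: 15.3 kHz.
k=1: 40.5 kHz, 71.1 kHz.
k=2: 96.3 kHz, 126.9 kHz.
k=3: 152.1 kHz, 182.7 kHz.
k=4: 207.9 kHz, 238.5 kHz.
Within [83.7 kHz, 192.1 kHz]: 96.3 kHz, 126.9 kHz, 152.1 kHz, 182.7 kHz.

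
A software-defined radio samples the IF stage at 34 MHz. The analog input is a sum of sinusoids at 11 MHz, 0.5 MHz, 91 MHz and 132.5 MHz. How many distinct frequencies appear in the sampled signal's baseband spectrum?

fs/2 = 17 MHz.
11 MHz ≤ fs/2 = 17 MHz, passes unchanged.
0.5 MHz ≤ fs/2 = 17 MHz, passes unchanged.
91 MHz mod fs = 23 MHz.
23 MHz > fs/2 = 17 MHz, folds to fs − 23 MHz = 11 MHz.
132.5 MHz mod fs = 30.5 MHz.
30.5 MHz > fs/2 = 17 MHz, folds to fs − 30.5 MHz = 3.5 MHz.
Distinct values: {0.5 MHz, 3.5 MHz, 11 MHz} → 3.

3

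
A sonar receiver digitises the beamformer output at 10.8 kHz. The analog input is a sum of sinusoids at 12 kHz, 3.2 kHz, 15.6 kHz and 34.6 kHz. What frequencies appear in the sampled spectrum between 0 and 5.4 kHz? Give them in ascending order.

1.2 kHz, 2.2 kHz, 3.2 kHz, 4.8 kHz

fs/2 = 5.4 kHz.
12 kHz mod fs = 1.2 kHz.
1.2 kHz ≤ fs/2 = 5.4 kHz, appears at 1.2 kHz.
3.2 kHz ≤ fs/2 = 5.4 kHz, passes unchanged.
15.6 kHz mod fs = 4.8 kHz.
4.8 kHz ≤ fs/2 = 5.4 kHz, appears at 4.8 kHz.
34.6 kHz mod fs = 2.2 kHz.
2.2 kHz ≤ fs/2 = 5.4 kHz, appears at 2.2 kHz.
Distinct values: {1.2 kHz, 2.2 kHz, 3.2 kHz, 4.8 kHz}.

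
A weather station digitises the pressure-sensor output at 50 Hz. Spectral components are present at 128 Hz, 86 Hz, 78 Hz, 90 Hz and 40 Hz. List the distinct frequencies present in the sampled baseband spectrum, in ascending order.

10 Hz, 14 Hz, 22 Hz

fs/2 = 25 Hz.
128 Hz mod fs = 28 Hz.
28 Hz > fs/2 = 25 Hz, folds to fs − 28 Hz = 22 Hz.
86 Hz mod fs = 36 Hz.
36 Hz > fs/2 = 25 Hz, folds to fs − 36 Hz = 14 Hz.
78 Hz mod fs = 28 Hz.
28 Hz > fs/2 = 25 Hz, folds to fs − 28 Hz = 22 Hz.
90 Hz mod fs = 40 Hz.
40 Hz > fs/2 = 25 Hz, folds to fs − 40 Hz = 10 Hz.
40 Hz > fs/2 = 25 Hz, folds to fs − 40 Hz = 10 Hz.
Distinct values: {10 Hz, 14 Hz, 22 Hz}.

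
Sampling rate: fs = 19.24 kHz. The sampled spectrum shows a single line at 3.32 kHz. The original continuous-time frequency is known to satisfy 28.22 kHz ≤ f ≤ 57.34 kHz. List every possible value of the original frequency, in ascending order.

35.16 kHz, 41.8 kHz, 54.4 kHz

Frequencies that alias to 3.32 kHz are k·fs ± 3.32 kHz for integer k ≥ 0.
k=0: 3.32 kHz.
k=1: 15.92 kHz, 22.56 kHz.
k=2: 35.16 kHz, 41.8 kHz.
k=3: 54.4 kHz, 61.04 kHz.
k=4: 73.64 kHz, 80.28 kHz.
Within [28.22 kHz, 57.34 kHz]: 35.16 kHz, 41.8 kHz, 54.4 kHz.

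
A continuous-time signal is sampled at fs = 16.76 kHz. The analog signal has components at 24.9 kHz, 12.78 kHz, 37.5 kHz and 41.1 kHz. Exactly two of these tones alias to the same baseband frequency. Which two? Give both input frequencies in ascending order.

fs/2 = 8.38 kHz.
24.9 kHz mod fs = 8.14 kHz.
8.14 kHz ≤ fs/2 = 8.38 kHz, appears at 8.14 kHz.
12.78 kHz > fs/2 = 8.38 kHz, folds to fs − 12.78 kHz = 3.98 kHz.
37.5 kHz mod fs = 3.98 kHz.
3.98 kHz ≤ fs/2 = 8.38 kHz, appears at 3.98 kHz.
41.1 kHz mod fs = 7.58 kHz.
7.58 kHz ≤ fs/2 = 8.38 kHz, appears at 7.58 kHz.
12.78 kHz and 37.5 kHz both map to 3.98 kHz.

12.78 kHz, 37.5 kHz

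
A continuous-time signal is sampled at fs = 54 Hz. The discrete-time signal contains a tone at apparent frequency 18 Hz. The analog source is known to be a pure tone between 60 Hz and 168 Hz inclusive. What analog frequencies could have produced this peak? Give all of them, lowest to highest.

72 Hz, 90 Hz, 126 Hz, 144 Hz

Frequencies that alias to 18 Hz are k·fs ± 18 Hz for integer k ≥ 0.
k=0: 18 Hz.
k=1: 36 Hz, 72 Hz.
k=2: 90 Hz, 126 Hz.
k=3: 144 Hz, 180 Hz.
k=4: 198 Hz, 234 Hz.
Within [60 Hz, 168 Hz]: 72 Hz, 90 Hz, 126 Hz, 144 Hz.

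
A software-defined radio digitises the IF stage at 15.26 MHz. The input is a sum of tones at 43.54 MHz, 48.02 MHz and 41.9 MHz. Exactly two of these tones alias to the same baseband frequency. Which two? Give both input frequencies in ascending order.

43.54 MHz, 48.02 MHz

fs/2 = 7.63 MHz.
43.54 MHz mod fs = 13.02 MHz.
13.02 MHz > fs/2 = 7.63 MHz, folds to fs − 13.02 MHz = 2.24 MHz.
48.02 MHz mod fs = 2.24 MHz.
2.24 MHz ≤ fs/2 = 7.63 MHz, appears at 2.24 MHz.
41.9 MHz mod fs = 11.38 MHz.
11.38 MHz > fs/2 = 7.63 MHz, folds to fs − 11.38 MHz = 3.88 MHz.
43.54 MHz and 48.02 MHz both map to 2.24 MHz.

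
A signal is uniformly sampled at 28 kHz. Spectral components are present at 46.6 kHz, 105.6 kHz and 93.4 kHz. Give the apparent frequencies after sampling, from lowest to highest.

fs/2 = 14 kHz.
46.6 kHz mod fs = 18.6 kHz.
18.6 kHz > fs/2 = 14 kHz, folds to fs − 18.6 kHz = 9.4 kHz.
105.6 kHz mod fs = 21.6 kHz.
21.6 kHz > fs/2 = 14 kHz, folds to fs − 21.6 kHz = 6.4 kHz.
93.4 kHz mod fs = 9.4 kHz.
9.4 kHz ≤ fs/2 = 14 kHz, appears at 9.4 kHz.
Distinct values: {6.4 kHz, 9.4 kHz}.

6.4 kHz, 9.4 kHz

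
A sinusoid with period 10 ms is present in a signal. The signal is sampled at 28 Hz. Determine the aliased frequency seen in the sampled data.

T = 10 ms → f = 1/T = 100 Hz.
100 Hz mod fs = 16 Hz.
16 Hz > fs/2 = 14 Hz, folds to fs − 16 Hz = 12 Hz.

12 Hz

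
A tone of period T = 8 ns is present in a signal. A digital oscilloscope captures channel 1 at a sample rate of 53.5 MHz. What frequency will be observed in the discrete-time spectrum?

18 MHz

T = 8 ns → f = 1/T = 125 MHz.
125 MHz mod fs = 18 MHz.
18 MHz ≤ fs/2 = 26.75 MHz, appears at 18 MHz.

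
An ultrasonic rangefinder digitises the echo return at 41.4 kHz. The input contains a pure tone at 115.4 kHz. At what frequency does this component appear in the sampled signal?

8.8 kHz

115.4 kHz mod fs = 32.6 kHz.
32.6 kHz > fs/2 = 20.7 kHz, folds to fs − 32.6 kHz = 8.8 kHz.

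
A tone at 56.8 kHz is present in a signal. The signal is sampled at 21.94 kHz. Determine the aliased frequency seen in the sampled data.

9.02 kHz

56.8 kHz mod fs = 12.92 kHz.
12.92 kHz > fs/2 = 10.97 kHz, folds to fs − 12.92 kHz = 9.02 kHz.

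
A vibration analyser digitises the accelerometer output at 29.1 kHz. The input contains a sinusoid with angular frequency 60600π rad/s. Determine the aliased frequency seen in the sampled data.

1.2 kHz

ω = 60600π rad/s → f = ω/(2π) = 30300 Hz = 30.3 kHz.
30.3 kHz mod fs = 1.2 kHz.
1.2 kHz ≤ fs/2 = 14.55 kHz, appears at 1.2 kHz.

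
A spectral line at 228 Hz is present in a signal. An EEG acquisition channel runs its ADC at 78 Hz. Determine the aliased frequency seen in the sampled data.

228 Hz mod fs = 72 Hz.
72 Hz > fs/2 = 39 Hz, folds to fs − 72 Hz = 6 Hz.

6 Hz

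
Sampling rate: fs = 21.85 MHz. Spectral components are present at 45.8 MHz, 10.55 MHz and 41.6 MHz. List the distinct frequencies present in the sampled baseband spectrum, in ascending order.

2.1 MHz, 10.55 MHz

fs/2 = 10.925 MHz.
45.8 MHz mod fs = 2.1 MHz.
2.1 MHz ≤ fs/2 = 10.925 MHz, appears at 2.1 MHz.
10.55 MHz ≤ fs/2 = 10.925 MHz, passes unchanged.
41.6 MHz mod fs = 19.75 MHz.
19.75 MHz > fs/2 = 10.925 MHz, folds to fs − 19.75 MHz = 2.1 MHz.
Distinct values: {2.1 MHz, 10.55 MHz}.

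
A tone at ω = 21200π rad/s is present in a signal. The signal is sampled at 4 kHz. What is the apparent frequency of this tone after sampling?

ω = 21200π rad/s → f = ω/(2π) = 10600 Hz = 10.6 kHz.
10.6 kHz mod fs = 2.6 kHz.
2.6 kHz > fs/2 = 2 kHz, folds to fs − 2.6 kHz = 1.4 kHz.

1.4 kHz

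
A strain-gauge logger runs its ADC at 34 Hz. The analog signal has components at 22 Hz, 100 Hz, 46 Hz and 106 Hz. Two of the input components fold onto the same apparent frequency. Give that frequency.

fs/2 = 17 Hz.
22 Hz > fs/2 = 17 Hz, folds to fs − 22 Hz = 12 Hz.
100 Hz mod fs = 32 Hz.
32 Hz > fs/2 = 17 Hz, folds to fs − 32 Hz = 2 Hz.
46 Hz mod fs = 12 Hz.
12 Hz ≤ fs/2 = 17 Hz, appears at 12 Hz.
106 Hz mod fs = 4 Hz.
4 Hz ≤ fs/2 = 17 Hz, appears at 4 Hz.
22 Hz and 46 Hz both map to 12 Hz.

12 Hz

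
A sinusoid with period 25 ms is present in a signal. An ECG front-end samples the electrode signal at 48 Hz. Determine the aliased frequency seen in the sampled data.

T = 25 ms → f = 1/T = 40 Hz.
40 Hz > fs/2 = 24 Hz, folds to fs − 40 Hz = 8 Hz.

8 Hz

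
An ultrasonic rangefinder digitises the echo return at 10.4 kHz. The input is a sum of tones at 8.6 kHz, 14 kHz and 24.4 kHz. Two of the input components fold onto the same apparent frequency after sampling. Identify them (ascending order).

fs/2 = 5.2 kHz.
8.6 kHz > fs/2 = 5.2 kHz, folds to fs − 8.6 kHz = 1.8 kHz.
14 kHz mod fs = 3.6 kHz.
3.6 kHz ≤ fs/2 = 5.2 kHz, appears at 3.6 kHz.
24.4 kHz mod fs = 3.6 kHz.
3.6 kHz ≤ fs/2 = 5.2 kHz, appears at 3.6 kHz.
14 kHz and 24.4 kHz both map to 3.6 kHz.

14 kHz, 24.4 kHz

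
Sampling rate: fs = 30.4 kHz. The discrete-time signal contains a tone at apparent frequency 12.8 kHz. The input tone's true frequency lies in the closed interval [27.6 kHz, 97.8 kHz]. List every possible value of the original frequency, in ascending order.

43.2 kHz, 48 kHz, 73.6 kHz, 78.4 kHz

Frequencies that alias to 12.8 kHz are k·fs ± 12.8 kHz for integer k ≥ 0.
k=0: 12.8 kHz.
k=1: 17.6 kHz, 43.2 kHz.
k=2: 48 kHz, 73.6 kHz.
k=3: 78.4 kHz, 104 kHz.
k=4: 108.8 kHz, 134.4 kHz.
Within [27.6 kHz, 97.8 kHz]: 43.2 kHz, 48 kHz, 73.6 kHz, 78.4 kHz.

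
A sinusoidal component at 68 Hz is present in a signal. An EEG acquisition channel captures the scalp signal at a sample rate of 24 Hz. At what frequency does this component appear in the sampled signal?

4 Hz

68 Hz mod fs = 20 Hz.
20 Hz > fs/2 = 12 Hz, folds to fs − 20 Hz = 4 Hz.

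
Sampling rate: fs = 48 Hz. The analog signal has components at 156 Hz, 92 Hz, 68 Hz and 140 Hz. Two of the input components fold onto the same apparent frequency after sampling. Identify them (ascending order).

fs/2 = 24 Hz.
156 Hz mod fs = 12 Hz.
12 Hz ≤ fs/2 = 24 Hz, appears at 12 Hz.
92 Hz mod fs = 44 Hz.
44 Hz > fs/2 = 24 Hz, folds to fs − 44 Hz = 4 Hz.
68 Hz mod fs = 20 Hz.
20 Hz ≤ fs/2 = 24 Hz, appears at 20 Hz.
140 Hz mod fs = 44 Hz.
44 Hz > fs/2 = 24 Hz, folds to fs − 44 Hz = 4 Hz.
92 Hz and 140 Hz both map to 4 Hz.

92 Hz, 140 Hz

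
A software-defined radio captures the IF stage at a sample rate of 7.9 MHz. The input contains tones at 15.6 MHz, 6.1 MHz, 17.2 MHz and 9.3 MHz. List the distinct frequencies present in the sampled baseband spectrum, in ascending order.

0.2 MHz, 1.4 MHz, 1.8 MHz

fs/2 = 3.95 MHz.
15.6 MHz mod fs = 7.7 MHz.
7.7 MHz > fs/2 = 3.95 MHz, folds to fs − 7.7 MHz = 0.2 MHz.
6.1 MHz > fs/2 = 3.95 MHz, folds to fs − 6.1 MHz = 1.8 MHz.
17.2 MHz mod fs = 1.4 MHz.
1.4 MHz ≤ fs/2 = 3.95 MHz, appears at 1.4 MHz.
9.3 MHz mod fs = 1.4 MHz.
1.4 MHz ≤ fs/2 = 3.95 MHz, appears at 1.4 MHz.
Distinct values: {0.2 MHz, 1.4 MHz, 1.8 MHz}.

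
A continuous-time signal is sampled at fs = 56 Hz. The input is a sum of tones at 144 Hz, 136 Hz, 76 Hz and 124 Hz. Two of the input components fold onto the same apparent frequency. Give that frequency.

24 Hz

fs/2 = 28 Hz.
144 Hz mod fs = 32 Hz.
32 Hz > fs/2 = 28 Hz, folds to fs − 32 Hz = 24 Hz.
136 Hz mod fs = 24 Hz.
24 Hz ≤ fs/2 = 28 Hz, appears at 24 Hz.
76 Hz mod fs = 20 Hz.
20 Hz ≤ fs/2 = 28 Hz, appears at 20 Hz.
124 Hz mod fs = 12 Hz.
12 Hz ≤ fs/2 = 28 Hz, appears at 12 Hz.
136 Hz and 144 Hz both map to 24 Hz.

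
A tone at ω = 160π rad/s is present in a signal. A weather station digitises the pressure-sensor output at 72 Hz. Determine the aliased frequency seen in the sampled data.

ω = 160π rad/s → f = ω/(2π) = 80 Hz.
80 Hz mod fs = 8 Hz.
8 Hz ≤ fs/2 = 36 Hz, appears at 8 Hz.

8 Hz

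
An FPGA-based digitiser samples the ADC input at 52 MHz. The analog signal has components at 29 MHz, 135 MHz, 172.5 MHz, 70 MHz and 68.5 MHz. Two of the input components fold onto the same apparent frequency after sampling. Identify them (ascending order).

fs/2 = 26 MHz.
29 MHz > fs/2 = 26 MHz, folds to fs − 29 MHz = 23 MHz.
135 MHz mod fs = 31 MHz.
31 MHz > fs/2 = 26 MHz, folds to fs − 31 MHz = 21 MHz.
172.5 MHz mod fs = 16.5 MHz.
16.5 MHz ≤ fs/2 = 26 MHz, appears at 16.5 MHz.
70 MHz mod fs = 18 MHz.
18 MHz ≤ fs/2 = 26 MHz, appears at 18 MHz.
68.5 MHz mod fs = 16.5 MHz.
16.5 MHz ≤ fs/2 = 26 MHz, appears at 16.5 MHz.
68.5 MHz and 172.5 MHz both map to 16.5 MHz.

68.5 MHz, 172.5 MHz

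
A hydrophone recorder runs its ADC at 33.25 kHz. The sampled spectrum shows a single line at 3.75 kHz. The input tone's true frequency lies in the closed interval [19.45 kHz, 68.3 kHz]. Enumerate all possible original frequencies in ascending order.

29.5 kHz, 37 kHz, 62.75 kHz

Frequencies that alias to 3.75 kHz are k·fs ± 3.75 kHz for integer k ≥ 0.
k=0: 3.75 kHz.
k=1: 29.5 kHz, 37 kHz.
k=2: 62.75 kHz, 70.25 kHz.
k=3: 96 kHz, 103.5 kHz.
Within [19.45 kHz, 68.3 kHz]: 29.5 kHz, 37 kHz, 62.75 kHz.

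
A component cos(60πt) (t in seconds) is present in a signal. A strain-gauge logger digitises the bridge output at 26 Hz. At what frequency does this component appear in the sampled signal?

ω = 60π rad/s → f = ω/(2π) = 30 Hz.
30 Hz mod fs = 4 Hz.
4 Hz ≤ fs/2 = 13 Hz, appears at 4 Hz.

4 Hz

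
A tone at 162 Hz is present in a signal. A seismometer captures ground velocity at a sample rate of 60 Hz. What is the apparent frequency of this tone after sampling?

18 Hz

162 Hz mod fs = 42 Hz.
42 Hz > fs/2 = 30 Hz, folds to fs − 42 Hz = 18 Hz.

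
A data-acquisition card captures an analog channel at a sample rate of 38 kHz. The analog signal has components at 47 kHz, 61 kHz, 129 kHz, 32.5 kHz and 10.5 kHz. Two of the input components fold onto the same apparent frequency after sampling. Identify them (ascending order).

61 kHz, 129 kHz

fs/2 = 19 kHz.
47 kHz mod fs = 9 kHz.
9 kHz ≤ fs/2 = 19 kHz, appears at 9 kHz.
61 kHz mod fs = 23 kHz.
23 kHz > fs/2 = 19 kHz, folds to fs − 23 kHz = 15 kHz.
129 kHz mod fs = 15 kHz.
15 kHz ≤ fs/2 = 19 kHz, appears at 15 kHz.
32.5 kHz > fs/2 = 19 kHz, folds to fs − 32.5 kHz = 5.5 kHz.
10.5 kHz ≤ fs/2 = 19 kHz, passes unchanged.
61 kHz and 129 kHz both map to 15 kHz.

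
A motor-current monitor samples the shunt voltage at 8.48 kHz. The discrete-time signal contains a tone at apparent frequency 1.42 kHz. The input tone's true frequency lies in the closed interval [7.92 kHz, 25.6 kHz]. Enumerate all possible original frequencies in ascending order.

Frequencies that alias to 1.42 kHz are k·fs ± 1.42 kHz for integer k ≥ 0.
k=0: 1.42 kHz.
k=1: 7.06 kHz, 9.9 kHz.
k=2: 15.54 kHz, 18.38 kHz.
k=3: 24.02 kHz, 26.86 kHz.
k=4: 32.5 kHz, 35.34 kHz.
Within [7.92 kHz, 25.6 kHz]: 9.9 kHz, 15.54 kHz, 18.38 kHz, 24.02 kHz.

9.9 kHz, 15.54 kHz, 18.38 kHz, 24.02 kHz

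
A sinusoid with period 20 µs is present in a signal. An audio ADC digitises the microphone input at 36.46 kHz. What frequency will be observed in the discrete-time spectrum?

13.54 kHz

T = 20 µs → f = 1/T = 50 kHz.
50 kHz mod fs = 13.54 kHz.
13.54 kHz ≤ fs/2 = 18.23 kHz, appears at 13.54 kHz.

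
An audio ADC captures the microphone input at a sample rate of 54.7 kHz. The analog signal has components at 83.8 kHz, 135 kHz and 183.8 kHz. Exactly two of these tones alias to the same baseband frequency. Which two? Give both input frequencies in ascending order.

83.8 kHz, 135 kHz

fs/2 = 27.35 kHz.
83.8 kHz mod fs = 29.1 kHz.
29.1 kHz > fs/2 = 27.35 kHz, folds to fs − 29.1 kHz = 25.6 kHz.
135 kHz mod fs = 25.6 kHz.
25.6 kHz ≤ fs/2 = 27.35 kHz, appears at 25.6 kHz.
183.8 kHz mod fs = 19.7 kHz.
19.7 kHz ≤ fs/2 = 27.35 kHz, appears at 19.7 kHz.
83.8 kHz and 135 kHz both map to 25.6 kHz.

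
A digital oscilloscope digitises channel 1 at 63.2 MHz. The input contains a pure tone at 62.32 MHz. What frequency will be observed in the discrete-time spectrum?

0.88 MHz

62.32 MHz > fs/2 = 31.6 MHz, folds to fs − 62.32 MHz = 0.88 MHz.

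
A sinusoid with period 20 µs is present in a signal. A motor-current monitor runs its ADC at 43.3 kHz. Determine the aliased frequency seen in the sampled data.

T = 20 µs → f = 1/T = 50 kHz.
50 kHz mod fs = 6.7 kHz.
6.7 kHz ≤ fs/2 = 21.65 kHz, appears at 6.7 kHz.

6.7 kHz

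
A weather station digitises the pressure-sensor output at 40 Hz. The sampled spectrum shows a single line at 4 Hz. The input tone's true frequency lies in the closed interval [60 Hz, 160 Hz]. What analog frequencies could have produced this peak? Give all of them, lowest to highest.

76 Hz, 84 Hz, 116 Hz, 124 Hz, 156 Hz

Frequencies that alias to 4 Hz are k·fs ± 4 Hz for integer k ≥ 0.
k=0: 4 Hz.
k=1: 36 Hz, 44 Hz.
k=2: 76 Hz, 84 Hz.
k=3: 116 Hz, 124 Hz.
k=4: 156 Hz, 164 Hz.
k=5: 196 Hz, 204 Hz.
Within [60 Hz, 160 Hz]: 76 Hz, 84 Hz, 116 Hz, 124 Hz, 156 Hz.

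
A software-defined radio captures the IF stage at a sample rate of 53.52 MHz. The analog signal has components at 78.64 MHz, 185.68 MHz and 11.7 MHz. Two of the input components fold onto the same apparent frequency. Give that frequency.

fs/2 = 26.76 MHz.
78.64 MHz mod fs = 25.12 MHz.
25.12 MHz ≤ fs/2 = 26.76 MHz, appears at 25.12 MHz.
185.68 MHz mod fs = 25.12 MHz.
25.12 MHz ≤ fs/2 = 26.76 MHz, appears at 25.12 MHz.
11.7 MHz ≤ fs/2 = 26.76 MHz, passes unchanged.
78.64 MHz and 185.68 MHz both map to 25.12 MHz.

25.12 MHz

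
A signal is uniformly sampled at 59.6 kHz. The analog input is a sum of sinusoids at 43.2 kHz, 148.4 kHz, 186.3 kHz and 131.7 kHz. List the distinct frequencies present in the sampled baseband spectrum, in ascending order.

fs/2 = 29.8 kHz.
43.2 kHz > fs/2 = 29.8 kHz, folds to fs − 43.2 kHz = 16.4 kHz.
148.4 kHz mod fs = 29.2 kHz.
29.2 kHz ≤ fs/2 = 29.8 kHz, appears at 29.2 kHz.
186.3 kHz mod fs = 7.5 kHz.
7.5 kHz ≤ fs/2 = 29.8 kHz, appears at 7.5 kHz.
131.7 kHz mod fs = 12.5 kHz.
12.5 kHz ≤ fs/2 = 29.8 kHz, appears at 12.5 kHz.
Distinct values: {7.5 kHz, 12.5 kHz, 16.4 kHz, 29.2 kHz}.

7.5 kHz, 12.5 kHz, 16.4 kHz, 29.2 kHz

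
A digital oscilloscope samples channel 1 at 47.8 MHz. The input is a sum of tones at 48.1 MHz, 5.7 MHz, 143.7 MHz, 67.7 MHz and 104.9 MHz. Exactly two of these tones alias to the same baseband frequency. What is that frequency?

fs/2 = 23.9 MHz.
48.1 MHz mod fs = 0.3 MHz.
0.3 MHz ≤ fs/2 = 23.9 MHz, appears at 0.3 MHz.
5.7 MHz ≤ fs/2 = 23.9 MHz, passes unchanged.
143.7 MHz mod fs = 0.3 MHz.
0.3 MHz ≤ fs/2 = 23.9 MHz, appears at 0.3 MHz.
67.7 MHz mod fs = 19.9 MHz.
19.9 MHz ≤ fs/2 = 23.9 MHz, appears at 19.9 MHz.
104.9 MHz mod fs = 9.3 MHz.
9.3 MHz ≤ fs/2 = 23.9 MHz, appears at 9.3 MHz.
48.1 MHz and 143.7 MHz both map to 0.3 MHz.

0.3 MHz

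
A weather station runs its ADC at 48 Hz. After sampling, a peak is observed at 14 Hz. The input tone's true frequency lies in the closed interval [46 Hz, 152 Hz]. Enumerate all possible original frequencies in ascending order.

Frequencies that alias to 14 Hz are k·fs ± 14 Hz for integer k ≥ 0.
k=0: 14 Hz.
k=1: 34 Hz, 62 Hz.
k=2: 82 Hz, 110 Hz.
k=3: 130 Hz, 158 Hz.
k=4: 178 Hz, 206 Hz.
Within [46 Hz, 152 Hz]: 62 Hz, 82 Hz, 110 Hz, 130 Hz.

62 Hz, 82 Hz, 110 Hz, 130 Hz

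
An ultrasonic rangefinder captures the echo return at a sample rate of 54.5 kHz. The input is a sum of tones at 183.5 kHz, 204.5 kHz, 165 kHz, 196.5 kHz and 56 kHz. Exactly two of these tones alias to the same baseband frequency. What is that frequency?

fs/2 = 27.25 kHz.
183.5 kHz mod fs = 20 kHz.
20 kHz ≤ fs/2 = 27.25 kHz, appears at 20 kHz.
204.5 kHz mod fs = 41 kHz.
41 kHz > fs/2 = 27.25 kHz, folds to fs − 41 kHz = 13.5 kHz.
165 kHz mod fs = 1.5 kHz.
1.5 kHz ≤ fs/2 = 27.25 kHz, appears at 1.5 kHz.
196.5 kHz mod fs = 33 kHz.
33 kHz > fs/2 = 27.25 kHz, folds to fs − 33 kHz = 21.5 kHz.
56 kHz mod fs = 1.5 kHz.
1.5 kHz ≤ fs/2 = 27.25 kHz, appears at 1.5 kHz.
56 kHz and 165 kHz both map to 1.5 kHz.

1.5 kHz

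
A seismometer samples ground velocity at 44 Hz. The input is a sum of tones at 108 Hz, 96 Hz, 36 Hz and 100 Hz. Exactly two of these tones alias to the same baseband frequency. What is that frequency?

fs/2 = 22 Hz.
108 Hz mod fs = 20 Hz.
20 Hz ≤ fs/2 = 22 Hz, appears at 20 Hz.
96 Hz mod fs = 8 Hz.
8 Hz ≤ fs/2 = 22 Hz, appears at 8 Hz.
36 Hz > fs/2 = 22 Hz, folds to fs − 36 Hz = 8 Hz.
100 Hz mod fs = 12 Hz.
12 Hz ≤ fs/2 = 22 Hz, appears at 12 Hz.
36 Hz and 96 Hz both map to 8 Hz.

8 Hz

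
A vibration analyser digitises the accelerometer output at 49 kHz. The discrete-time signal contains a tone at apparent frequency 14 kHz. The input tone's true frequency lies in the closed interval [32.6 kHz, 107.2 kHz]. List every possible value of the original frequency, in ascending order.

Frequencies that alias to 14 kHz are k·fs ± 14 kHz for integer k ≥ 0.
k=0: 14 kHz.
k=1: 35 kHz, 63 kHz.
k=2: 84 kHz, 112 kHz.
k=3: 133 kHz, 161 kHz.
Within [32.6 kHz, 107.2 kHz]: 35 kHz, 63 kHz, 84 kHz.

35 kHz, 63 kHz, 84 kHz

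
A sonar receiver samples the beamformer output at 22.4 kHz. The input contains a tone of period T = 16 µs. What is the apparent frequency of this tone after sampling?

T = 16 µs → f = 1/T = 62.5 kHz.
62.5 kHz mod fs = 17.7 kHz.
17.7 kHz > fs/2 = 11.2 kHz, folds to fs − 17.7 kHz = 4.7 kHz.

4.7 kHz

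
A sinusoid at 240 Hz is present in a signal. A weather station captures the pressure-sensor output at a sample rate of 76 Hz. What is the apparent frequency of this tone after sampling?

240 Hz mod fs = 12 Hz.
12 Hz ≤ fs/2 = 38 Hz, appears at 12 Hz.

12 Hz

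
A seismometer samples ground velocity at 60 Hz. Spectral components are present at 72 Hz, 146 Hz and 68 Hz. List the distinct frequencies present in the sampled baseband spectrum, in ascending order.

fs/2 = 30 Hz.
72 Hz mod fs = 12 Hz.
12 Hz ≤ fs/2 = 30 Hz, appears at 12 Hz.
146 Hz mod fs = 26 Hz.
26 Hz ≤ fs/2 = 30 Hz, appears at 26 Hz.
68 Hz mod fs = 8 Hz.
8 Hz ≤ fs/2 = 30 Hz, appears at 8 Hz.
Distinct values: {8 Hz, 12 Hz, 26 Hz}.

8 Hz, 12 Hz, 26 Hz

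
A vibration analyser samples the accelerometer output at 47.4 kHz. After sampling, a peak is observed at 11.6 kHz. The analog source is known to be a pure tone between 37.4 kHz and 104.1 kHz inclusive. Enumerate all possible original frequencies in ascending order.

59 kHz, 83.2 kHz

Frequencies that alias to 11.6 kHz are k·fs ± 11.6 kHz for integer k ≥ 0.
k=0: 11.6 kHz.
k=1: 35.8 kHz, 59 kHz.
k=2: 83.2 kHz, 106.4 kHz.
k=3: 130.6 kHz, 153.8 kHz.
Within [37.4 kHz, 104.1 kHz]: 59 kHz, 83.2 kHz.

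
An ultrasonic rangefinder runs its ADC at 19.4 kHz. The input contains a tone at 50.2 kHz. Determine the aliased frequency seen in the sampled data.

8 kHz

50.2 kHz mod fs = 11.4 kHz.
11.4 kHz > fs/2 = 9.7 kHz, folds to fs − 11.4 kHz = 8 kHz.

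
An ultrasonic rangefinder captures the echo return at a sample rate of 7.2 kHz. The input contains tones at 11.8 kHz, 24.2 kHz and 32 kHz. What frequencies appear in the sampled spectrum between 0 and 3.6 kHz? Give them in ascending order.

2.6 kHz, 3.2 kHz

fs/2 = 3.6 kHz.
11.8 kHz mod fs = 4.6 kHz.
4.6 kHz > fs/2 = 3.6 kHz, folds to fs − 4.6 kHz = 2.6 kHz.
24.2 kHz mod fs = 2.6 kHz.
2.6 kHz ≤ fs/2 = 3.6 kHz, appears at 2.6 kHz.
32 kHz mod fs = 3.2 kHz.
3.2 kHz ≤ fs/2 = 3.6 kHz, appears at 3.2 kHz.
Distinct values: {2.6 kHz, 3.2 kHz}.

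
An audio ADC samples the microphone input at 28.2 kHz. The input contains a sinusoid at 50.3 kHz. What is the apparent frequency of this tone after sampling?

6.1 kHz

50.3 kHz mod fs = 22.1 kHz.
22.1 kHz > fs/2 = 14.1 kHz, folds to fs − 22.1 kHz = 6.1 kHz.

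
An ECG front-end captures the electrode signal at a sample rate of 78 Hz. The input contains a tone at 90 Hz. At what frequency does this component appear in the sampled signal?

90 Hz mod fs = 12 Hz.
12 Hz ≤ fs/2 = 39 Hz, appears at 12 Hz.

12 Hz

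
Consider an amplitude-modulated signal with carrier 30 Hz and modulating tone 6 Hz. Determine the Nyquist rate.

72 Hz

AM sidebands sit at fc ± fm = 24 Hz and 36 Hz.
Highest-frequency component: 36 Hz.
Nyquist rate = 2 × 36 Hz = 72 Hz.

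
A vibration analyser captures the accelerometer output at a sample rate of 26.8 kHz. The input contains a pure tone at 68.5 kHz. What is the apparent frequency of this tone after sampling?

68.5 kHz mod fs = 14.9 kHz.
14.9 kHz > fs/2 = 13.4 kHz, folds to fs − 14.9 kHz = 11.9 kHz.

11.9 kHz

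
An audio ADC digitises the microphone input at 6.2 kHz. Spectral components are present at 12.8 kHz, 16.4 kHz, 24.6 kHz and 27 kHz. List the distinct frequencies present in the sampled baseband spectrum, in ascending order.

fs/2 = 3.1 kHz.
12.8 kHz mod fs = 0.4 kHz.
0.4 kHz ≤ fs/2 = 3.1 kHz, appears at 0.4 kHz.
16.4 kHz mod fs = 4 kHz.
4 kHz > fs/2 = 3.1 kHz, folds to fs − 4 kHz = 2.2 kHz.
24.6 kHz mod fs = 6 kHz.
6 kHz > fs/2 = 3.1 kHz, folds to fs − 6 kHz = 0.2 kHz.
27 kHz mod fs = 2.2 kHz.
2.2 kHz ≤ fs/2 = 3.1 kHz, appears at 2.2 kHz.
Distinct values: {0.2 kHz, 0.4 kHz, 2.2 kHz}.

0.2 kHz, 0.4 kHz, 2.2 kHz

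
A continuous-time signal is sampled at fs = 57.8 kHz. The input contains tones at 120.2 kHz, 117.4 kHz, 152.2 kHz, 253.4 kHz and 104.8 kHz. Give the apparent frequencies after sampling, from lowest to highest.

1.8 kHz, 4.6 kHz, 10.8 kHz, 21.2 kHz, 22.2 kHz

fs/2 = 28.9 kHz.
120.2 kHz mod fs = 4.6 kHz.
4.6 kHz ≤ fs/2 = 28.9 kHz, appears at 4.6 kHz.
117.4 kHz mod fs = 1.8 kHz.
1.8 kHz ≤ fs/2 = 28.9 kHz, appears at 1.8 kHz.
152.2 kHz mod fs = 36.6 kHz.
36.6 kHz > fs/2 = 28.9 kHz, folds to fs − 36.6 kHz = 21.2 kHz.
253.4 kHz mod fs = 22.2 kHz.
22.2 kHz ≤ fs/2 = 28.9 kHz, appears at 22.2 kHz.
104.8 kHz mod fs = 47 kHz.
47 kHz > fs/2 = 28.9 kHz, folds to fs − 47 kHz = 10.8 kHz.
Distinct values: {1.8 kHz, 4.6 kHz, 10.8 kHz, 21.2 kHz, 22.2 kHz}.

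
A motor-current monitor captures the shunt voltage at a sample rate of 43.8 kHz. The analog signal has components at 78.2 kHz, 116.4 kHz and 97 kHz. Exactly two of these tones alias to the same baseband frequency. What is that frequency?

fs/2 = 21.9 kHz.
78.2 kHz mod fs = 34.4 kHz.
34.4 kHz > fs/2 = 21.9 kHz, folds to fs − 34.4 kHz = 9.4 kHz.
116.4 kHz mod fs = 28.8 kHz.
28.8 kHz > fs/2 = 21.9 kHz, folds to fs − 28.8 kHz = 15 kHz.
97 kHz mod fs = 9.4 kHz.
9.4 kHz ≤ fs/2 = 21.9 kHz, appears at 9.4 kHz.
78.2 kHz and 97 kHz both map to 9.4 kHz.

9.4 kHz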